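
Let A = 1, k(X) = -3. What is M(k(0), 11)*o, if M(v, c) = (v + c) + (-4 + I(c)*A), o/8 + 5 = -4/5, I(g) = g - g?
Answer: -928/5 ≈ -185.60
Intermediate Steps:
I(g) = 0
o = -232/5 (o = -40 + 8*(-4/5) = -40 - 32/5 = -232/5 ≈ -46.400)
M(v, c) = -4 + c + v (M(v, c) = (v + c) + (-4 + 0*1) = (c + v) + (-4 + 0) = (c + v) - 4 = -4 + c + v)
M(k(0), 11)*o = (-4 + 11 - 3)*(-232/5) = 4*(-232/5) = -928/5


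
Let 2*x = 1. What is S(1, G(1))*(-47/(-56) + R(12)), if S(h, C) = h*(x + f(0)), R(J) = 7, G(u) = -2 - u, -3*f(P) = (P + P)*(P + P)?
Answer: 439/112 ≈ 3.9196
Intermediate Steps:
x = 1/2 (x = (1/2)*1 = 1/2 ≈ 0.50000)
f(P) = -4*P**2/3 (f(P) = -(P + P)*(P + P)/3 = -2*P*2*P/3 = -4*P**2/3)
S(h, C) = h/2 (S(h, C) = h*(1/2 - 4/3*0**2) = h*(1/2 - 4/3*0) = h*(1/2 + 0) = h*(1/2) = h/2)
S(1, G(1))*(-47/(-56) + R(12)) = ((1/2)*1)*(-47/(-56) + 7) = (-47*(-1/56) + 7)/2 = (47/56 + 7)/2 = (1/2)*(439/56) = 439/112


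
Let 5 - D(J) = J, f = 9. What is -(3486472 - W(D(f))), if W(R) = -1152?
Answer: -3487624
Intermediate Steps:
D(J) = 5 - J
-(3486472 - W(D(f))) = -(3486472 - 1*(-1152)) = -(3486472 + 1152) = -1*3487624 = -3487624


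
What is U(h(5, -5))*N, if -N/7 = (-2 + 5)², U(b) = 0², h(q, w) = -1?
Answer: 0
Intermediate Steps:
U(b) = 0
N = -63 (N = -7*(-2 + 5)² = -7*3² = -7*9 = -63)
U(h(5, -5))*N = 0*(-63) = 0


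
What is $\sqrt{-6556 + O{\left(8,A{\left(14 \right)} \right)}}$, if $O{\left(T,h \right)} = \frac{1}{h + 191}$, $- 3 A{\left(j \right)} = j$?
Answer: $\frac{i \sqrt{2048623759}}{559} \approx 80.969 i$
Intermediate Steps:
$A{\left(j \right)} = - \frac{j}{3}$
$O{\left(T,h \right)} = \frac{1}{191 + h}$
$\sqrt{-6556 + O{\left(8,A{\left(14 \right)} \right)}} = \sqrt{-6556 + \frac{1}{191 - \frac{14}{3}}} = \sqrt{-6556 + \frac{1}{\frac{559}{3}}} = \sqrt{-6556 + \frac{3}{559}} = \sqrt{- \frac{3664801}{559}} = \frac{i \sqrt{2048623759}}{559}$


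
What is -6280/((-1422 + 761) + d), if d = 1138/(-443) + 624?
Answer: 2782040/17529 ≈ 158.71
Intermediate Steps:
d = 275294/443 (d = 1138*(-1/443) + 624 = -1138/443 + 624 = 275294/443 ≈ 621.43)
-6280/((-1422 + 761) + d) = -6280/((-1422 + 761) + 275294/443) = -6280/(-661 + 275294/443) = -6280/(-17529/443) = -6280*(-443/17529) = 2782040/17529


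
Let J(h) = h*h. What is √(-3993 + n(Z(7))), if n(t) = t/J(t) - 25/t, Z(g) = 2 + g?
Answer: I*√35961/3 ≈ 63.211*I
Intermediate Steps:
J(h) = h²
n(t) = -24/t (n(t) = t/(t²) - 25/t = t/t² - 25/t = 1/t - 25/t = -24/t)
√(-3993 + n(Z(7))) = √(-3993 - 24/(2 + 7)) = √(-3993 - 24/9) = √(-3993 - 24*⅑) = √(-3993 - 8/3) = √(-11987/3) = I*√35961/3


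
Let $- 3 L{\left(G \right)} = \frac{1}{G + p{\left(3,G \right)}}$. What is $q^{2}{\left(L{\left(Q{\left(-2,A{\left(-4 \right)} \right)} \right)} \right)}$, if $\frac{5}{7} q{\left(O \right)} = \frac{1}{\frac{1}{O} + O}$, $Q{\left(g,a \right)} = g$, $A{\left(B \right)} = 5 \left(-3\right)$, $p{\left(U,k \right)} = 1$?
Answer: $\frac{441}{2500} \approx 0.1764$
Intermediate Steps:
$A{\left(B \right)} = -15$
$L{\left(G \right)} = - \frac{1}{3 \left(1 + G\right)}$ ($L{\left(G \right)} = - \frac{1}{3 \left(G + 1\right)} = - \frac{1}{3 \left(1 + G\right)}$)
$q{\left(O \right)} = \frac{7}{5 \left(O + \frac{1}{O}\right)}$ ($q{\left(O \right)} = \frac{7}{5 \left(\frac{1}{O} + O\right)} = \frac{7}{5 \left(O + \frac{1}{O}\right)}$)
$q^{2}{\left(L{\left(Q{\left(-2,A{\left(-4 \right)} \right)} \right)} \right)} = \left(\frac{7 \left(- \frac{1}{3 + 3 \left(-2\right)}\right)}{5 \left(1 + \left(- \frac{1}{3 + 3 \left(-2\right)}\right)^{2}\right)}\right)^{2} = \left(\frac{7 \left(- \frac{1}{3 - 6}\right)}{5 \left(1 + \left(- \frac{1}{3 - 6}\right)^{2}\right)}\right)^{2} = \left(\frac{7 \left(- \frac{1}{-3}\right)}{5 \left(1 + \left(- \frac{1}{-3}\right)^{2}\right)}\right)^{2} = \left(\frac{7 \left(\left(-1\right) \left(- \frac{1}{3}\right)\right)}{5 \left(1 + \left(\left(-1\right) \left(- \frac{1}{3}\right)\right)^{2}\right)}\right)^{2} = \left(\frac{7}{5} \cdot \frac{1}{3} \frac{1}{1 + \left(\frac{1}{3}\right)^{2}}\right)^{2} = \left(\frac{7}{5} \cdot \frac{1}{3} \frac{1}{1 + \frac{1}{9}}\right)^{2} = \left(\frac{7}{5} \cdot \frac{1}{3} \frac{1}{\frac{10}{9}}\right)^{2} = \left(\frac{7}{5} \cdot \frac{1}{3} \cdot \frac{9}{10}\right)^{2} = \left(\frac{21}{50}\right)^{2} = \frac{441}{2500}$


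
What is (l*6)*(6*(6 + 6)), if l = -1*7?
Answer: -3024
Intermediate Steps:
l = -7
(l*6)*(6*(6 + 6)) = (-7*6)*(6*(6 + 6)) = -252*12 = -42*72 = -3024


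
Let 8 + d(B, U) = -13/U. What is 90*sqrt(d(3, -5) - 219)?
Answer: 18*I*sqrt(5610) ≈ 1348.2*I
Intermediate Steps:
d(B, U) = -8 - 13/U
90*sqrt(d(3, -5) - 219) = 90*sqrt((-8 - 13/(-5)) - 219) = 90*sqrt((-8 - 13*(-1/5)) - 219) = 90*sqrt((-8 + 13/5) - 219) = 90*sqrt(-27/5 - 219) = 90*sqrt(-1122/5) = 90*(I*sqrt(5610)/5) = 18*I*sqrt(5610)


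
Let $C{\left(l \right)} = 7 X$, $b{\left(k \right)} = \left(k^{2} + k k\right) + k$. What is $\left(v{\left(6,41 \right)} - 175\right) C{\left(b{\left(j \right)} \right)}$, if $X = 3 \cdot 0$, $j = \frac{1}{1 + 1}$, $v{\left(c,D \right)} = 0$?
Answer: $0$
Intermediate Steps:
$j = \frac{1}{2} \approx 0.5$
$b{\left(k \right)} = k + 2 k^{2}$ ($b{\left(k \right)} = \left(k^{2} + k^{2}\right) + k = 2 k^{2} + k = k + 2 k^{2}$)
$X = 0$
$C{\left(l \right)} = 0$ ($C{\left(l \right)} = 7 \cdot 0 = 0$)
$\left(v{\left(6,41 \right)} - 175\right) C{\left(b{\left(j \right)} \right)} = \left(0 - 175\right) 0 = \left(-175\right) 0 = 0$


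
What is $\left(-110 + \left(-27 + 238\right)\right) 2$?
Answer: $202$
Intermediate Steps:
$\left(-110 + \left(-27 + 238\right)\right) 2 = \left(-110 + 211\right) 2 = 101 \cdot 2 = 202$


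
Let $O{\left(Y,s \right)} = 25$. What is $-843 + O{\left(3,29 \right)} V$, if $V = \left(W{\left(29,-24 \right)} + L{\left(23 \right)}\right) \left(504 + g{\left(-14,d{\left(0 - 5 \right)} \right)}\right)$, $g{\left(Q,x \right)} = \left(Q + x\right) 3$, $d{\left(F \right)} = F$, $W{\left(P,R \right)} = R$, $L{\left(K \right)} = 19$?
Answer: $-56718$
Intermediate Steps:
$g{\left(Q,x \right)} = 3 Q + 3 x$
$V = -2235$ ($V = \left(-24 + 19\right) \left(504 + \left(3 \left(-14\right) + 3 \left(0 - 5\right)\right)\right) = - 5 \left(504 - \left(42 - 3 \left(0 - 5\right)\right)\right) = - 5 \left(504 + \left(-42 + 3 \left(-5\right)\right)\right) = - 5 \left(504 - 57\right) = \left(-5\right) 447 = -2235$)
$-843 + O{\left(3,29 \right)} V = -843 + 25 \left(-2235\right) = -843 - 55875 = -56718$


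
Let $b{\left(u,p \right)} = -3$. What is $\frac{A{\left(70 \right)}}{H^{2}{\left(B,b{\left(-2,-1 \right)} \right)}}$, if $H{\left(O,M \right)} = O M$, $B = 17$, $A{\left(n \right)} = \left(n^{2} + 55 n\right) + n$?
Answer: $\frac{980}{289} \approx 3.391$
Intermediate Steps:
$A{\left(n \right)} = n^{2} + 56 n$
$H{\left(O,M \right)} = M O$
$\frac{A{\left(70 \right)}}{H^{2}{\left(B,b{\left(-2,-1 \right)} \right)}} = \frac{70 \left(56 + 70\right)}{\left(\left(-3\right) 17\right)^{2}} = \frac{70 \cdot 126}{\left(-51\right)^{2}} = \frac{8820}{2601} = 8820 \cdot \frac{1}{2601} = \frac{980}{289}$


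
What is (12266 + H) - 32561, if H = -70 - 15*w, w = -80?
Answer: -19165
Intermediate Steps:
H = 1130 (H = -70 - 15*(-80) = -70 + 1200 = 1130)
(12266 + H) - 32561 = (12266 + 1130) - 32561 = 13396 - 32561 = -19165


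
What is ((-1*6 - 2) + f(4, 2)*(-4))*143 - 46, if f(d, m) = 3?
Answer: -2906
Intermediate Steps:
((-1*6 - 2) + f(4, 2)*(-4))*143 - 46 = ((-1*6 - 2) + 3*(-4))*143 - 46 = ((-6 - 2) - 12)*143 - 46 = (-8 - 12)*143 - 46 = -20*143 - 46 = -2860 - 46 = -2906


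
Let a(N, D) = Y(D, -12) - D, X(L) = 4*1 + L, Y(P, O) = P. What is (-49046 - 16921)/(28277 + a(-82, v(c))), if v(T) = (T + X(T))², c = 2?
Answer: -65967/28277 ≈ -2.3329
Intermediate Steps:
X(L) = 4 + L
v(T) = (4 + 2*T)² (v(T) = (T + (4 + T))² = (4 + 2*T)²)
a(N, D) = 0 (a(N, D) = D - D = 0)
(-49046 - 16921)/(28277 + a(-82, v(c))) = (-49046 - 16921)/(28277 + 0) = -65967/28277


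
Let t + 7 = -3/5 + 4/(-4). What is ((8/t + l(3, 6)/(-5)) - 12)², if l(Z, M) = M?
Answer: 9229444/46225 ≈ 199.66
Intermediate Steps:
t = -43/5 (t = -7 + (-3/5 + 4/(-4)) = -7 + (-3*⅕ + 4*(-¼)) = -7 + (-⅗ - 1) = -7 - 8/5 = -43/5 ≈ -8.6000)
((8/t + l(3, 6)/(-5)) - 12)² = ((8/(-43/5) + 6/(-5)) - 12)² = ((8*(-5/43) + 6*(-⅕)) - 12)² = ((-40/43 - 6/5) - 12)² = (-458/215 - 12)² = (-3038/215)² = 9229444/46225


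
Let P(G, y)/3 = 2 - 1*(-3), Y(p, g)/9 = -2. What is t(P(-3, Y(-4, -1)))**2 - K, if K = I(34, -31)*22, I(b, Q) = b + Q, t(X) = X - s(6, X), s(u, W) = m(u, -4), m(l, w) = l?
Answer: 15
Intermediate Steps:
s(u, W) = u
Y(p, g) = -18 (Y(p, g) = 9*(-2) = -18)
P(G, y) = 15 (P(G, y) = 3*(2 - 1*(-3)) = 3*(2 + 3) = 3*5 = 15)
t(X) = -6 + X (t(X) = X - 1*6 = X - 6 = -6 + X)
I(b, Q) = Q + b
K = 66 (K = (-31 + 34)*22 = 3*22 = 66)
t(P(-3, Y(-4, -1)))**2 - K = (-6 + 15)**2 - 1*66 = 9**2 - 66 = 81 - 66 = 15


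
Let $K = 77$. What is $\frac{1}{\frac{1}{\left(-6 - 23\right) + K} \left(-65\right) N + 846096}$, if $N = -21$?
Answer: $\frac{16}{13537991} \approx 1.1819 \cdot 10^{-6}$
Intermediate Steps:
$\frac{1}{\frac{1}{\left(-6 - 23\right) + K} \left(-65\right) N + 846096} = \frac{1}{\frac{1}{\left(-6 - 23\right) + 77} \left(-65\right) \left(-21\right) + 846096} = \frac{1}{\frac{1}{-29 + 77} \left(-65\right) \left(-21\right) + 846096} = \frac{1}{\frac{1}{48} \left(-65\right) \left(-21\right) + 846096} = \frac{1}{\left(- \frac{65}{48}\right) \left(-21\right) + 846096} = \frac{1}{\frac{455}{16} + 846096} = \frac{1}{\frac{13537991}{16}} = \frac{16}{13537991}$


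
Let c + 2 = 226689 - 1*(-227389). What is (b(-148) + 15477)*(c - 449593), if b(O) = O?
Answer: 68719907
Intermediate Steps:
c = 454076 (c = -2 + (226689 - 1*(-227389)) = -2 + (226689 + 227389) = -2 + 454078 = 454076)
(b(-148) + 15477)*(c - 449593) = (-148 + 15477)*(454076 - 449593) = 15329*4483 = 68719907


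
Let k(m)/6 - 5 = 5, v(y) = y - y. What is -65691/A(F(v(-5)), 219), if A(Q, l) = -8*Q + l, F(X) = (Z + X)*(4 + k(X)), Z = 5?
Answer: 65691/2341 ≈ 28.061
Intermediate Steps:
v(y) = 0
k(m) = 60 (k(m) = 30 + 6*5 = 30 + 30 = 60)
F(X) = 320 + 64*X (F(X) = (5 + X)*(4 + 60) = (5 + X)*64 = 320 + 64*X)
A(Q, l) = l - 8*Q
-65691/A(F(v(-5)), 219) = -65691/(219 - 8*(320 + 64*0)) = -65691/(219 - 8*(320 + 0)) = -65691/(219 - 8*320) = -65691/(219 - 2560) = -65691/(-2341) = -65691*(-1/2341) = 65691/2341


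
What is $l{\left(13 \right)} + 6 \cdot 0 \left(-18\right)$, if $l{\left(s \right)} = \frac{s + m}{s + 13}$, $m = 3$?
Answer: $\frac{8}{13} \approx 0.61539$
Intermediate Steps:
$l{\left(s \right)} = \frac{3 + s}{13 + s}$ ($l{\left(s \right)} = \frac{s + 3}{s + 13} = \frac{3 + s}{13 + s}$)
$l{\left(13 \right)} + 6 \cdot 0 \left(-18\right) = \frac{3 + 13}{13 + 13} + 6 \cdot 0 \left(-18\right) = \frac{1}{26} \cdot 16 + 0 \left(-18\right) = \frac{1}{26} \cdot 16 + 0 = \frac{8}{13} + 0 = \frac{8}{13}$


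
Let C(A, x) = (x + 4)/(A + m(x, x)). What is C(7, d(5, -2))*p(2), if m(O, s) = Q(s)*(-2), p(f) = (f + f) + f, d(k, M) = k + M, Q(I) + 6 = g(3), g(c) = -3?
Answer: 42/25 ≈ 1.6800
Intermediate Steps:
Q(I) = -9 (Q(I) = -6 - 3 = -9)
d(k, M) = M + k
p(f) = 3*f (p(f) = 2*f + f = 3*f)
m(O, s) = 18 (m(O, s) = -9*(-2) = 18)
C(A, x) = (4 + x)/(18 + A) (C(A, x) = (x + 4)/(A + 18) = (4 + x)/(18 + A))
C(7, d(5, -2))*p(2) = ((4 + (-2 + 5))/(18 + 7))*(3*2) = ((4 + 3)/25)*6 = ((1/25)*7)*6 = (7/25)*6 = 42/25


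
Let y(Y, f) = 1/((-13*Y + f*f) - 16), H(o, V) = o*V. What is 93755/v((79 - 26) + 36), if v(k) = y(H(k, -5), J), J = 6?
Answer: 544247775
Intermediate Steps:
H(o, V) = V*o
y(Y, f) = 1/(-16 + f**2 - 13*Y) (y(Y, f) = 1/((-13*Y + f**2) - 16) = 1/((f**2 - 13*Y) - 16) = 1/(-16 + f**2 - 13*Y))
v(k) = 1/(20 + 65*k) (v(k) = 1/(-16 + 6**2 - (-65)*k) = 1/(-16 + 36 + 65*k) = 1/(20 + 65*k))
93755/v((79 - 26) + 36) = 93755/((1/(5*(4 + 13*((79 - 26) + 36))))) = 93755/((1/(5*(4 + 13*(53 + 36))))) = 93755/((1/(5*(4 + 13*89)))) = 93755/((1/(5*(4 + 1157)))) = 93755/(((1/5)/1161)) = 93755/(((1/5)*(1/1161))) = 93755/(1/5805) = 93755*5805 = 544247775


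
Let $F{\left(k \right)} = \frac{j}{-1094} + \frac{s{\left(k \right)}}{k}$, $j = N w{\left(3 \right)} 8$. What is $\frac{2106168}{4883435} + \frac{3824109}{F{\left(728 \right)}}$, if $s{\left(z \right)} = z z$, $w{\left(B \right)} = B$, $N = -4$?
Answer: $\frac{10215947701617357}{1944896356840} \approx 5252.7$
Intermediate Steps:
$s{\left(z \right)} = z^{2}$
$j = -96$ ($j = \left(-4\right) 3 \cdot 8 = \left(-12\right) 8 = -96$)
$F{\left(k \right)} = \frac{48}{547} + k$ ($F{\left(k \right)} = - \frac{96}{-1094} + \frac{k^{2}}{k} = \left(-96\right) \left(- \frac{1}{1094}\right) + k = \frac{48}{547} + k$)
$\frac{2106168}{4883435} + \frac{3824109}{F{\left(728 \right)}} = \frac{2106168}{4883435} + \frac{3824109}{\frac{48}{547} + 728} = 2106168 \cdot \frac{1}{4883435} + \frac{3824109}{\frac{398264}{547}} = \frac{2106168}{4883435} + 3824109 \cdot \frac{547}{398264} = \frac{2106168}{4883435} + \frac{2091787623}{398264} = \frac{10215947701617357}{1944896356840}$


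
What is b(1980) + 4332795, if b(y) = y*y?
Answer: 8253195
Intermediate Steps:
b(y) = y**2
b(1980) + 4332795 = 1980**2 + 4332795 = 3920400 + 4332795 = 8253195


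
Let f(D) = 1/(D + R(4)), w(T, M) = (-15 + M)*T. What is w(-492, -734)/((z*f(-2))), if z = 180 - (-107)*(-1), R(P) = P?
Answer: 737016/73 ≈ 10096.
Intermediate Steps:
w(T, M) = T*(-15 + M)
f(D) = 1/(4 + D) (f(D) = 1/(D + 4) = 1/(4 + D))
z = 73 (z = 180 - 1*107 = 180 - 107 = 73)
w(-492, -734)/((z*f(-2))) = (-492*(-15 - 734))/((73/(4 - 2))) = (-492*(-749))/((73/2)) = 368508/((73*(½))) = 368508/(73/2) = 368508*(2/73) = 737016/73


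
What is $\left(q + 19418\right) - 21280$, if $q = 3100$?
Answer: $1238$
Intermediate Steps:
$\left(q + 19418\right) - 21280 = \left(3100 + 19418\right) - 21280 = 22518 - 21280 = 1238$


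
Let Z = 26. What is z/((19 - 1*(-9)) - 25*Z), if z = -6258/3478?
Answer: 3129/1081658 ≈ 0.0028928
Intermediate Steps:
z = -3129/1739 (z = -6258*1/3478 = -3129/1739 ≈ -1.7993)
z/((19 - 1*(-9)) - 25*Z) = -3129/(1739*((19 - 1*(-9)) - 25*26)) = -3129/(1739*((19 + 9) - 650)) = -3129/(1739*(28 - 650)) = -3129/1739/(-622) = -3129/1739*(-1/622) = 3129/1081658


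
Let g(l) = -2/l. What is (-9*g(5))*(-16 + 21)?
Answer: 18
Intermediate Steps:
(-9*g(5))*(-16 + 21) = (-(-18)/5)*(-16 + 21) = -(-18)/5*5 = -9*(-⅖)*5 = (18/5)*5 = 18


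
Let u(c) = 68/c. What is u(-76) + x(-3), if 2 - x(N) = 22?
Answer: -397/19 ≈ -20.895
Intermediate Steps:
x(N) = -20 (x(N) = 2 - 1*22 = 2 - 22 = -20)
u(-76) + x(-3) = 68/(-76) - 20 = 68*(-1/76) - 20 = -17/19 - 20 = -397/19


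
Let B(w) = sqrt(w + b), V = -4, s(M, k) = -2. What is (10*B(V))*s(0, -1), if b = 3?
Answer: -20*I ≈ -20.0*I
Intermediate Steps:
B(w) = sqrt(3 + w) (B(w) = sqrt(w + 3) = sqrt(3 + w))
(10*B(V))*s(0, -1) = (10*sqrt(3 - 4))*(-2) = (10*sqrt(-1))*(-2) = (10*I)*(-2) = -20*I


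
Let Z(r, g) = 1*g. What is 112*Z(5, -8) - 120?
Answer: -1016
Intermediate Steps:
Z(r, g) = g
112*Z(5, -8) - 120 = 112*(-8) - 120 = -896 - 120 = -1016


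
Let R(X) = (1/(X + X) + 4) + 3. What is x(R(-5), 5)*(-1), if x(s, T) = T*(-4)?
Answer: 20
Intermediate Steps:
R(X) = 7 + 1/(2*X) (R(X) = (1/(2*X) + 4) + 3 = (4 + 1/(2*X)) + 3 = 7 + 1/(2*X))
x(s, T) = -4*T
x(R(-5), 5)*(-1) = -4*5*(-1) = -20*(-1) = 20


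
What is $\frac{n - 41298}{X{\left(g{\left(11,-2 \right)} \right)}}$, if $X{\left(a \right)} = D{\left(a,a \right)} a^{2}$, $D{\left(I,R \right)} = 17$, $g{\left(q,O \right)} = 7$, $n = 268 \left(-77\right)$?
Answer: $- \frac{61934}{833} \approx -74.351$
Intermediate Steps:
$n = -20636$
$X{\left(a \right)} = 17 a^{2}$
$\frac{n - 41298}{X{\left(g{\left(11,-2 \right)} \right)}} = \frac{-20636 - 41298}{17 \cdot 7^{2}} = \frac{-20636 - 41298}{17 \cdot 49} = - \frac{61934}{833}$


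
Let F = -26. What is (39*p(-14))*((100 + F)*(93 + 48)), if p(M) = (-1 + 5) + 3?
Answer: 2848482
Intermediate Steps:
p(M) = 7 (p(M) = 4 + 3 = 7)
(39*p(-14))*((100 + F)*(93 + 48)) = (39*7)*((100 - 26)*(93 + 48)) = 273*(74*141) = 273*10434 = 2848482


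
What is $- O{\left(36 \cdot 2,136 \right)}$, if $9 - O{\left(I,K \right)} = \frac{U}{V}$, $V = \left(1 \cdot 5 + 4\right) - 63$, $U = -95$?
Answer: $- \frac{391}{54} \approx -7.2407$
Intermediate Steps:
$V = -54$ ($V = \left(5 + 4\right) - 63 = 9 - 63 = -54$)
$O{\left(I,K \right)} = \frac{391}{54}$ ($O{\left(I,K \right)} = 9 - - \frac{95}{-54} = 9 - \left(-95\right) \left(- \frac{1}{54}\right) = 9 - \frac{95}{54} = \frac{391}{54}$)
$- O{\left(36 \cdot 2,136 \right)} = \left(-1\right) \frac{391}{54} = - \frac{391}{54}$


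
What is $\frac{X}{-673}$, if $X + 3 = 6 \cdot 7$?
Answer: $- \frac{39}{673} \approx -0.057949$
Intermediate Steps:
$X = 39$ ($X = -3 + 6 \cdot 7 = -3 + 42 = 39$)
$\frac{X}{-673} = \frac{1}{-673} \cdot 39 = \left(- \frac{1}{673}\right) 39 = - \frac{39}{673}$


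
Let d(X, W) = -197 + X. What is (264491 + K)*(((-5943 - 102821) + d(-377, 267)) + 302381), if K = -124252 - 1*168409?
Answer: -5438021310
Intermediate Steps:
K = -292661 (K = -124252 - 168409 = -292661)
(264491 + K)*(((-5943 - 102821) + d(-377, 267)) + 302381) = (264491 - 292661)*(((-5943 - 102821) + (-197 - 377)) + 302381) = -28170*((-108764 - 574) + 302381) = -28170*(-109338 + 302381) = -28170*193043 = -5438021310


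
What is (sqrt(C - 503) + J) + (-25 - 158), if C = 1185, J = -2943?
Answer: -3126 + sqrt(682) ≈ -3099.9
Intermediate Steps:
(sqrt(C - 503) + J) + (-25 - 158) = (sqrt(1185 - 503) - 2943) + (-25 - 158) = (sqrt(682) - 2943) - 183 = (-2943 + sqrt(682)) - 183 = -3126 + sqrt(682)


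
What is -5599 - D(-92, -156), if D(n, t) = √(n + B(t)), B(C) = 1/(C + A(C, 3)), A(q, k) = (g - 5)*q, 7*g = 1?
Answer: -5599 - I*√5037461/234 ≈ -5599.0 - 9.5916*I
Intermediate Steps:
g = ⅐ (g = (⅐)*1 = ⅐ ≈ 0.14286)
A(q, k) = -34*q/7 (A(q, k) = (⅐ - 5)*q = -34*q/7)
B(C) = -7/(27*C) (B(C) = 1/(C - 34*C/7) = 1/(-27*C/7) = -7/(27*C))
D(n, t) = √(n - 7/(27*t))
-5599 - D(-92, -156) = -5599 - √(-21/(-156) + 81*(-92))/9 = -5599 - √(-21*(-1/156) - 7452)/9 = -5599 - √(7/52 - 7452)/9 = -5599 - √(-387497/52)/9 = -5599 - I*√5037461/26/9 = -5599 - I*√5037461/234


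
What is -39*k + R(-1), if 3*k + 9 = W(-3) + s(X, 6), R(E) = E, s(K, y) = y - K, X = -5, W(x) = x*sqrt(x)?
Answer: -27 + 39*I*sqrt(3) ≈ -27.0 + 67.55*I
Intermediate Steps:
W(x) = x**(3/2)
k = 2/3 - I*sqrt(3) (k = -3 + ((-3)**(3/2) + (6 - 1*(-5)))/3 = -3 + (-3*I*sqrt(3) + (6 + 5))/3 = -3 + (-3*I*sqrt(3) + 11)/3 = -3 + (11 - 3*I*sqrt(3))/3 = -3 + (11/3 - I*sqrt(3)) = 2/3 - I*sqrt(3) ≈ 0.66667 - 1.732*I)
-39*k + R(-1) = -39*(2/3 - I*sqrt(3)) - 1 = (-26 + 39*I*sqrt(3)) - 1 = -27 + 39*I*sqrt(3)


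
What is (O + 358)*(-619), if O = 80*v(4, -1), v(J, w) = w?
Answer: -172082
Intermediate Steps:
O = -80 (O = 80*(-1) = -80)
(O + 358)*(-619) = (-80 + 358)*(-619) = 278*(-619) = -172082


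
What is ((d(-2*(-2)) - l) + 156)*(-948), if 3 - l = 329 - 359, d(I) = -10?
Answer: -107124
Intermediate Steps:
l = 33 (l = 3 - (329 - 359) = 3 - 1*(-30) = 3 + 30 = 33)
((d(-2*(-2)) - l) + 156)*(-948) = ((-10 - 1*33) + 156)*(-948) = ((-10 - 33) + 156)*(-948) = (-43 + 156)*(-948) = 113*(-948) = -107124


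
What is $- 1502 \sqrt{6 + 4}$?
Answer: $- 1502 \sqrt{10} \approx -4749.7$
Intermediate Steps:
$- 1502 \sqrt{6 + 4} = - 1502 \sqrt{10}$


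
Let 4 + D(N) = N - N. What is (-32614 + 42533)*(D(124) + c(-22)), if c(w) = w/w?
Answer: -29757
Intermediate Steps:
c(w) = 1
D(N) = -4 (D(N) = -4 + (N - N) = -4 + 0 = -4)
(-32614 + 42533)*(D(124) + c(-22)) = (-32614 + 42533)*(-4 + 1) = 9919*(-3) = -29757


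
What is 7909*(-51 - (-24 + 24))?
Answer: -403359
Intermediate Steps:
7909*(-51 - (-24 + 24)) = 7909*(-51 - 1*0) = 7909*(-51 + 0) = 7909*(-51) = -403359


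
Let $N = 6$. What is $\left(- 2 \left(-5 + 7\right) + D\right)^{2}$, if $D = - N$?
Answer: $100$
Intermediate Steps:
$D = -6$ ($D = \left(-1\right) 6 = -6$)
$\left(- 2 \left(-5 + 7\right) + D\right)^{2} = \left(- 2 \left(-5 + 7\right) - 6\right)^{2} = \left(\left(-2\right) 2 - 6\right)^{2} = \left(-4 - 6\right)^{2} = \left(-10\right)^{2} = 100$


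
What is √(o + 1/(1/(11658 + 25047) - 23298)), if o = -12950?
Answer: I*√9470164164248227008695/855153089 ≈ 113.8*I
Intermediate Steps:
√(o + 1/(1/(11658 + 25047) - 23298)) = √(-12950 + 1/(1/(11658 + 25047) - 23298)) = √(-12950 + 1/(1/36705 - 23298)) = √(-12950 + 1/(-855153089/36705)) = √(-12950 - 36705/855153089) = √(-11074232539255/855153089) = I*√9470164164248227008695/855153089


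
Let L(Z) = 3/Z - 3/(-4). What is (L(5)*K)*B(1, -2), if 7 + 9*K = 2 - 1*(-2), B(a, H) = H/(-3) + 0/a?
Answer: -3/10 ≈ -0.30000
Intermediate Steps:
B(a, H) = -H/3 (B(a, H) = H*(-⅓) + 0 = -H/3 + 0 = -H/3)
L(Z) = ¾ + 3/Z (L(Z) = 3/Z - 3*(-¼) = 3/Z + ¾ = ¾ + 3/Z)
K = -⅓ (K = -7/9 + (2 - 1*(-2))/9 = -7/9 + (2 + 2)/9 = -7/9 + (⅑)*4 = -7/9 + 4/9 = -⅓ ≈ -0.33333)
(L(5)*K)*B(1, -2) = ((¾ + 3/5)*(-⅓))*(-⅓*(-2)) = ((¾ + 3*(⅕))*(-⅓))*(⅔) = ((¾ + ⅗)*(-⅓))*(⅔) = ((27/20)*(-⅓))*(⅔) = -9/20*⅔ = -3/10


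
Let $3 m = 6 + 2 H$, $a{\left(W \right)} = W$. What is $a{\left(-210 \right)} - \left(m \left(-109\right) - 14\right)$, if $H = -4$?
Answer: $- \frac{806}{3} \approx -268.67$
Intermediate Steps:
$m = - \frac{2}{3}$ ($m = \frac{6 + 2 \left(-4\right)}{3} = \frac{6 - 8}{3} = \frac{1}{3} \left(-2\right) = - \frac{2}{3} \approx -0.66667$)
$a{\left(-210 \right)} - \left(m \left(-109\right) - 14\right) = -210 - \left(\left(- \frac{2}{3}\right) \left(-109\right) - 14\right) = -210 - \left(\frac{218}{3} - 14\right) = -210 - \frac{176}{3} = - \frac{806}{3}$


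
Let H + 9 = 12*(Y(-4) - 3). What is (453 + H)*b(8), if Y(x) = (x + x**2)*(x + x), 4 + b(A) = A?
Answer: -2976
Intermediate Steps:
b(A) = -4 + A
Y(x) = 2*x*(x + x**2) (Y(x) = (x + x**2)*(2*x) = 2*x*(x + x**2))
H = -1197 (H = -9 + 12*(2*(-4)**2*(1 - 4) - 3) = -9 + 12*(2*16*(-3) - 3) = -9 + 12*(-96 - 3) = -9 + 12*(-99) = -9 - 1188 = -1197)
(453 + H)*b(8) = (453 - 1197)*(-4 + 8) = -744*4 = -2976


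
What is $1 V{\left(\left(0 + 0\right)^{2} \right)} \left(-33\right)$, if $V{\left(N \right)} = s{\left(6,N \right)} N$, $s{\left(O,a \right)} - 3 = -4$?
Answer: $0$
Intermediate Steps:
$s{\left(O,a \right)} = -1$ ($s{\left(O,a \right)} = 3 - 4 = -1$)
$V{\left(N \right)} = - N$
$1 V{\left(\left(0 + 0\right)^{2} \right)} \left(-33\right) = 1 \left(- \left(0 + 0\right)^{2}\right) \left(-33\right) = 1 \left(- 0^{2}\right) \left(-33\right) = 1 \left(\left(-1\right) 0\right) \left(-33\right) = 1 \cdot 0 \left(-33\right) = 0 \left(-33\right) = 0$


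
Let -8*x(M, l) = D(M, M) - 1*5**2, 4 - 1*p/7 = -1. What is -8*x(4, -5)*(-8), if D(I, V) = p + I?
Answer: -112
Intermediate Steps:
p = 35 (p = 28 - 7*(-1) = 28 + 7 = 35)
D(I, V) = 35 + I
x(M, l) = -5/4 - M/8 (x(M, l) = -((35 + M) - 1*5**2)/8 = -((35 + M) - 1*25)/8 = -((35 + M) - 25)/8 = -(10 + M)/8 = -5/4 - M/8)
-8*x(4, -5)*(-8) = -8*(-5/4 - 1/8*4)*(-8) = -8*(-5/4 - 1/2)*(-8) = -8*(-7/4)*(-8) = 14*(-8) = -112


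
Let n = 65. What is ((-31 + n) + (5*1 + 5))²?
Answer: 1936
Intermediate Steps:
((-31 + n) + (5*1 + 5))² = ((-31 + 65) + (5*1 + 5))² = (34 + (5 + 5))² = (34 + 10)² = 44² = 1936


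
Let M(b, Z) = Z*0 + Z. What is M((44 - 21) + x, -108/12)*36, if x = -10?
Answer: -324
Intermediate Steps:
M(b, Z) = Z (M(b, Z) = 0 + Z = Z)
M((44 - 21) + x, -108/12)*36 = -108/12*36 = -108*1/12*36 = -9*36 = -324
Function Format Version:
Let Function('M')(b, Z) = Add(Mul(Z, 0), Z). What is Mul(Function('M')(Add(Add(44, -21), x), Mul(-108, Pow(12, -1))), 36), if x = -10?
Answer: -324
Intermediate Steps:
Function('M')(b, Z) = Z (Function('M')(b, Z) = Add(0, Z) = Z)
Mul(Function('M')(Add(Add(44, -21), x), Mul(-108, Pow(12, -1))), 36) = Mul(Mul(-108, Pow(12, -1)), 36) = Mul(Mul(-108, Rational(1, 12)), 36) = Mul(-9, 36) = -324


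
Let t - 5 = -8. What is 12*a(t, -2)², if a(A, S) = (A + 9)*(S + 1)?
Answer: 432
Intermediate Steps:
t = -3 (t = 5 - 8 = -3)
a(A, S) = (1 + S)*(9 + A) (a(A, S) = (9 + A)*(1 + S) = (1 + S)*(9 + A))
12*a(t, -2)² = 12*(9 - 3 + 9*(-2) - 3*(-2))² = 12*(9 - 3 - 18 + 6)² = 12*(-6)² = 12*36 = 432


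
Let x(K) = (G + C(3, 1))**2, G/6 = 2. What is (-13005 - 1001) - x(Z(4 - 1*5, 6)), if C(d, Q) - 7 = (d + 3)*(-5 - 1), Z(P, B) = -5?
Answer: -14295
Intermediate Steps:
G = 12 (G = 6*2 = 12)
C(d, Q) = -11 - 6*d (C(d, Q) = 7 + (d + 3)*(-5 - 1) = 7 + (3 + d)*(-6) = 7 + (-18 - 6*d) = -11 - 6*d)
x(K) = 289 (x(K) = (12 + (-11 - 6*3))**2 = (12 + (-11 - 18))**2 = (12 - 29)**2 = (-17)**2 = 289)
(-13005 - 1001) - x(Z(4 - 1*5, 6)) = (-13005 - 1001) - 1*289 = -14006 - 289 = -14295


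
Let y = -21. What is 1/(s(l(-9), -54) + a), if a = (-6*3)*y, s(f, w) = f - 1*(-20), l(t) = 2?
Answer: 1/400 ≈ 0.0025000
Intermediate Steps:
s(f, w) = 20 + f (s(f, w) = f + 20 = 20 + f)
a = 378 (a = -6*3*(-21) = -18*(-21) = 378)
1/(s(l(-9), -54) + a) = 1/((20 + 2) + 378) = 1/(22 + 378) = 1/400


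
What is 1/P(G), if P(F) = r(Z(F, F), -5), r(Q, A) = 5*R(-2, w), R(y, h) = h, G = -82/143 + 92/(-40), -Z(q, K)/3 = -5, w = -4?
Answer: -1/20 ≈ -0.050000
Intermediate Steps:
Z(q, K) = 15 (Z(q, K) = -3*(-5) = 15)
G = -4109/1430 (G = -82*1/143 + 92*(-1/40) = -82/143 - 23/10 = -4109/1430 ≈ -2.8734)
r(Q, A) = -20 (r(Q, A) = 5*(-4) = -20)
P(F) = -20
1/P(G) = 1/(-20) = -1/20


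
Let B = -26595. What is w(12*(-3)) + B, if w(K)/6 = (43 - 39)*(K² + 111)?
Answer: 7173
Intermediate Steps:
w(K) = 2664 + 24*K² (w(K) = 6*((43 - 39)*(K² + 111)) = 6*(4*(111 + K²)) = 6*(444 + 4*K²) = 2664 + 24*K²)
w(12*(-3)) + B = (2664 + 24*(12*(-3))²) - 26595 = (2664 + 24*(-36)²) - 26595 = (2664 + 24*1296) - 26595 = (2664 + 31104) - 26595 = 33768 - 26595 = 7173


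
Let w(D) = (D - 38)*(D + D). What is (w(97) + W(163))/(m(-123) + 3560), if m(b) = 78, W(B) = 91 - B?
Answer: 5687/1819 ≈ 3.1264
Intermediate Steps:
w(D) = 2*D*(-38 + D) (w(D) = (-38 + D)*(2*D) = 2*D*(-38 + D))
(w(97) + W(163))/(m(-123) + 3560) = (2*97*(-38 + 97) + (91 - 1*163))/(78 + 3560) = (2*97*59 + (91 - 163))/3638 = (11446 - 72)*(1/3638) = 11374*(1/3638) = 5687/1819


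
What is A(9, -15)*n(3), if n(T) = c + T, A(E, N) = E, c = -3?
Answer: 0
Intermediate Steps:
n(T) = -3 + T
A(9, -15)*n(3) = 9*(-3 + 3) = 9*0 = 0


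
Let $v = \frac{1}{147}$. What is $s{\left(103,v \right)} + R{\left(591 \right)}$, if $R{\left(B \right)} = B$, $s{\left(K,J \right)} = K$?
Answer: $694$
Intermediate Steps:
$v = \frac{1}{147} \approx 0.0068027$
$s{\left(103,v \right)} + R{\left(591 \right)} = 103 + 591 = 694$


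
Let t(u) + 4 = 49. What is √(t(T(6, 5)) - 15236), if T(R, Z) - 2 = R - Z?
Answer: I*√15191 ≈ 123.25*I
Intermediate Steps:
T(R, Z) = 2 + R - Z (T(R, Z) = 2 + (R - Z) = 2 + R - Z)
t(u) = 45 (t(u) = -4 + 49 = 45)
√(t(T(6, 5)) - 15236) = √(45 - 15236) = √(-15191) = I*√15191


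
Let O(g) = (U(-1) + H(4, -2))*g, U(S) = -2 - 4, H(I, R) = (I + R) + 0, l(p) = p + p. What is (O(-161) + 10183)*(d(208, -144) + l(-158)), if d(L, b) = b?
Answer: -4980420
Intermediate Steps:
l(p) = 2*p
H(I, R) = I + R
U(S) = -6
O(g) = -4*g (O(g) = (-6 + (4 - 2))*g = (-6 + 2)*g = -4*g)
(O(-161) + 10183)*(d(208, -144) + l(-158)) = (-4*(-161) + 10183)*(-144 + 2*(-158)) = (644 + 10183)*(-144 - 316) = 10827*(-460) = -4980420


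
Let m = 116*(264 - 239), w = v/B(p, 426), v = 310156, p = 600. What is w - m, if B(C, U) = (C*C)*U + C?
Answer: -111186357461/38340150 ≈ -2900.0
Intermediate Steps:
B(C, U) = C + U*C² (B(C, U) = C²*U + C = U*C² + C = C + U*C²)
w = 77539/38340150 (w = 310156/((600*(1 + 600*426))) = 310156/((600*(1 + 255600))) = 310156/((600*255601)) = 310156/153360600 = 310156*(1/153360600) = 77539/38340150 ≈ 0.0020224)
m = 2900 (m = 116*25 = 2900)
w - m = 77539/38340150 - 1*2900 = 77539/38340150 - 2900 = -111186357461/38340150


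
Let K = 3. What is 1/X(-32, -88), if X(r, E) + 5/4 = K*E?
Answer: -4/1061 ≈ -0.0037700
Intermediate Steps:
X(r, E) = -5/4 + 3*E
1/X(-32, -88) = 1/(-5/4 + 3*(-88)) = 1/(-5/4 - 264) = 1/(-1061/4) = -4/1061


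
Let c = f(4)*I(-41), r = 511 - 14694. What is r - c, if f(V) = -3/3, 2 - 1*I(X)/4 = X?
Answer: -14011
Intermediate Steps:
I(X) = 8 - 4*X
f(V) = -1 (f(V) = -3*⅓ = -1)
r = -14183
c = -172 (c = -(8 - 4*(-41)) = -(8 + 164) = -1*172 = -172)
r - c = -14183 - 1*(-172) = -14183 + 172 = -14011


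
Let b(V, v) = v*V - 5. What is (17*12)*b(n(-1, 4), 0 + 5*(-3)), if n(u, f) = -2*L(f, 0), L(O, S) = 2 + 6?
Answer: 47940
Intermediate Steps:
L(O, S) = 8
n(u, f) = -16 (n(u, f) = -2*8 = -16)
b(V, v) = -5 + V*v (b(V, v) = V*v - 5 = -5 + V*v)
(17*12)*b(n(-1, 4), 0 + 5*(-3)) = (17*12)*(-5 - 16*(0 + 5*(-3))) = 204*(-5 - 16*(0 - 15)) = 204*(-5 - 16*(-15)) = 204*(-5 + 240) = 204*235 = 47940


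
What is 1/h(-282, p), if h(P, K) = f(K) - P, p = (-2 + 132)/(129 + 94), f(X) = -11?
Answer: 1/271 ≈ 0.0036900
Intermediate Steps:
p = 130/223 ≈ 0.58296
h(P, K) = -11 - P
1/h(-282, p) = 1/(-11 - 1*(-282)) = 1/(-11 + 282) = 1/271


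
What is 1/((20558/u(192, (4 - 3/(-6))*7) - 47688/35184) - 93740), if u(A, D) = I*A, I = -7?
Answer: -492576/46182276379 ≈ -1.0666e-5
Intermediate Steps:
u(A, D) = -7*A
1/((20558/u(192, (4 - 3/(-6))*7) - 47688/35184) - 93740) = 1/((20558/((-7*192)) - 47688/35184) - 93740) = 1/((20558/(-1344) - 47688*1/35184) - 93740) = 1/((20558*(-1/1344) - 1987/1466) - 93740) = 1/((-10279/672 - 1987/1466) - 93740) = 1/(-8202139/492576 - 93740) = 1/(-46182276379/492576) = -492576/46182276379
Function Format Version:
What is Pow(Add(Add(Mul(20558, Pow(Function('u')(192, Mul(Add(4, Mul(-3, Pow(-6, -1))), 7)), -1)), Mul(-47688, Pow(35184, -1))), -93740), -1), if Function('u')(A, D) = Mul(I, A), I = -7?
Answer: Rational(-492576, 46182276379) ≈ -1.0666e-5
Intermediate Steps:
Function('u')(A, D) = Mul(-7, A)
Pow(Add(Add(Mul(20558, Pow(Function('u')(192, Mul(Add(4, Mul(-3, Pow(-6, -1))), 7)), -1)), Mul(-47688, Pow(35184, -1))), -93740), -1) = Pow(Add(Add(Mul(20558, Pow(Mul(-7, 192), -1)), Mul(-47688, Pow(35184, -1))), -93740), -1) = Pow(Add(Add(Mul(20558, Pow(-1344, -1)), Mul(-47688, Rational(1, 35184))), -93740), -1) = Pow(Add(Add(Mul(20558, Rational(-1, 1344)), Rational(-1987, 1466)), -93740), -1) = Pow(Add(Add(Rational(-10279, 672), Rational(-1987, 1466)), -93740), -1) = Pow(Add(Rational(-8202139, 492576), -93740), -1) = Pow(Rational(-46182276379, 492576), -1) = Rational(-492576, 46182276379)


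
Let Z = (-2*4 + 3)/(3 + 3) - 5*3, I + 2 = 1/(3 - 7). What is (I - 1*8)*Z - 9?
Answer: 3679/24 ≈ 153.29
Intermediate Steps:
I = -9/4 (I = -2 + 1/(3 - 7) = -2 + 1/(-4) = -2 - ¼ = -9/4 ≈ -2.2500)
Z = -95/6 (Z = (-8 + 3)/6 - 15 = -5*⅙ - 15 = -⅚ - 15 = -95/6 ≈ -15.833)
(I - 1*8)*Z - 9 = (-9/4 - 1*8)*(-95/6) - 9 = (-9/4 - 8)*(-95/6) - 9 = -41/4*(-95/6) - 9 = 3895/24 - 9 = 3679/24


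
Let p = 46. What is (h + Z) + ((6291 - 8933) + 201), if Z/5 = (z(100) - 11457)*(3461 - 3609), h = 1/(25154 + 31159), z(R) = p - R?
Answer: 479544557788/56313 ≈ 8.5157e+6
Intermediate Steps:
z(R) = 46 - R
h = 1/56313 ≈ 1.7758e-5
Z = 8518140 (Z = 5*(((46 - 1*100) - 11457)*(3461 - 3609)) = 5*(((46 - 100) - 11457)*(-148)) = 5*((-54 - 11457)*(-148)) = 5*(-11511*(-148)) = 5*1703628 = 8518140)
(h + Z) + ((6291 - 8933) + 201) = (1/56313 + 8518140) + ((6291 - 8933) + 201) = 479682017821/56313 + (-2642 + 201) = 479682017821/56313 - 2441 = 479544557788/56313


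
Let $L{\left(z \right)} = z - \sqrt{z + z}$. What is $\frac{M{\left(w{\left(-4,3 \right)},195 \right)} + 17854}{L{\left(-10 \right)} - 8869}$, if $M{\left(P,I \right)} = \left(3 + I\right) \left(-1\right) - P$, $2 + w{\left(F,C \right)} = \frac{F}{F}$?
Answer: $- \frac{156776503}{78836661} + \frac{35314 i \sqrt{5}}{78836661} \approx -1.9886 + 0.0010016 i$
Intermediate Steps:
$w{\left(F,C \right)} = -1$ ($w{\left(F,C \right)} = -2 + \frac{F}{F} = -2 + 1 = -1$)
$L{\left(z \right)} = z - \sqrt{2} \sqrt{z}$ ($L{\left(z \right)} = z - \sqrt{2 z} = z - \sqrt{2} \sqrt{z}$)
$M{\left(P,I \right)} = -3 - I - P$ ($M{\left(P,I \right)} = \left(-3 - I\right) - P = -3 - I - P$)
$\frac{M{\left(w{\left(-4,3 \right)},195 \right)} + 17854}{L{\left(-10 \right)} - 8869} = \frac{\left(-3 - 195 - -1\right) + 17854}{\left(-10 - \sqrt{2} \sqrt{-10}\right) - 8869} = \frac{\left(-3 - 195 + 1\right) + 17854}{\left(-10 - \sqrt{2} i \sqrt{10}\right) - 8869} = \frac{-197 + 17854}{\left(-10 - 2 i \sqrt{5}\right) - 8869} = \frac{17657}{-8879 - 2 i \sqrt{5}}$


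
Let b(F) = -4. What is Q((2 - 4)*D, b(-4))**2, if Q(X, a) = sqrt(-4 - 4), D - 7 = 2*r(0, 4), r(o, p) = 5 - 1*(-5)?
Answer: -8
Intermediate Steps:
r(o, p) = 10 (r(o, p) = 5 + 5 = 10)
D = 27 (D = 7 + 2*10 = 7 + 20 = 27)
Q(X, a) = 2*I*sqrt(2) (Q(X, a) = sqrt(-8) = 2*I*sqrt(2))
Q((2 - 4)*D, b(-4))**2 = (2*I*sqrt(2))**2 = -8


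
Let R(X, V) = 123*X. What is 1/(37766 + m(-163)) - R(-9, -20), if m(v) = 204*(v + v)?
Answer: 31812965/28738 ≈ 1107.0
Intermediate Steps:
m(v) = 408*v (m(v) = 204*(2*v) = 408*v)
1/(37766 + m(-163)) - R(-9, -20) = 1/(37766 + 408*(-163)) - 123*(-9) = 1/(37766 - 66504) - 1*(-1107) = 1/(-28738) + 1107 = -1/28738 + 1107 = 31812965/28738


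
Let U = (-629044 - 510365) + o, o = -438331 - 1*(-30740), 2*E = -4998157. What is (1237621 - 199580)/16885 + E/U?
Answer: 659218546989/10448438000 ≈ 63.093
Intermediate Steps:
E = -4998157/2 (E = (½)*(-4998157) = -4998157/2 ≈ -2.4991e+6)
o = -407591 (o = -438331 + 30740 = -407591)
U = -1547000 (U = (-629044 - 510365) - 407591 = -1139409 - 407591 = -1547000)
(1237621 - 199580)/16885 + E/U = (1237621 - 199580)/16885 - 4998157/2/(-1547000) = 1038041*(1/16885) - 4998157/2*(-1/1547000) = 1038041/16885 + 4998157/3094000 = 659218546989/10448438000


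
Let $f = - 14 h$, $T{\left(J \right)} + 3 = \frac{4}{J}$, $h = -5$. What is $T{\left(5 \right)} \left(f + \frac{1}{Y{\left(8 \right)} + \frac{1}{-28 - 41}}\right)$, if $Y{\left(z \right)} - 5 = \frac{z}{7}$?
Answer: $- \frac{2284513}{14800} \approx -154.36$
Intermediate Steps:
$Y{\left(z \right)} = 5 + \frac{z}{7}$
$T{\left(J \right)} = -3 + \frac{4}{J}$
$f = 70$ ($f = \left(-14\right) \left(-5\right) = 70$)
$T{\left(5 \right)} \left(f + \frac{1}{Y{\left(8 \right)} + \frac{1}{-28 - 41}}\right) = \left(-3 + \frac{4}{5}\right) \left(70 + \frac{1}{\left(5 + \frac{1}{7} \cdot 8\right) + \frac{1}{-28 - 41}}\right) = \left(-3 + 4 \cdot \frac{1}{5}\right) \left(70 + \frac{1}{\left(5 + \frac{8}{7}\right) + \frac{1}{-69}}\right) = \left(-3 + \frac{4}{5}\right) \left(70 + \frac{1}{\frac{43}{7} - \frac{1}{69}}\right) = - \frac{11 \left(70 + \frac{1}{\frac{2960}{483}}\right)}{5} = - \frac{11 \left(70 + \frac{483}{2960}\right)}{5} = \left(- \frac{11}{5}\right) \frac{207683}{2960} = - \frac{2284513}{14800}$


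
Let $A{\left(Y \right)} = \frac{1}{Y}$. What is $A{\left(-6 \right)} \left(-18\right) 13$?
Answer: $39$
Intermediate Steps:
$A{\left(-6 \right)} \left(-18\right) 13 = \frac{1}{-6} \left(-18\right) 13 = \left(- \frac{1}{6}\right) \left(-18\right) 13 = 3 \cdot 13 = 39$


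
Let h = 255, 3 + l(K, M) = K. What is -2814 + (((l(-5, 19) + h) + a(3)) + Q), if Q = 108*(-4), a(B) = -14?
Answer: -3013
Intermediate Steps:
l(K, M) = -3 + K
Q = -432
-2814 + (((l(-5, 19) + h) + a(3)) + Q) = -2814 + ((((-3 - 5) + 255) - 14) - 432) = -2814 + (((-8 + 255) - 14) - 432) = -2814 + ((247 - 14) - 432) = -2814 + (233 - 432) = -2814 - 199 = -3013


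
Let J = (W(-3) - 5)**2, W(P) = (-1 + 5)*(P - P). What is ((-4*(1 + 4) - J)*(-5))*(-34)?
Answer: -7650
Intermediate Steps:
W(P) = 0 (W(P) = 4*0 = 0)
J = 25 (J = (0 - 5)**2 = (-5)**2 = 25)
((-4*(1 + 4) - J)*(-5))*(-34) = ((-4*(1 + 4) - 1*25)*(-5))*(-34) = ((-4*5 - 25)*(-5))*(-34) = ((-20 - 25)*(-5))*(-34) = -45*(-5)*(-34) = 225*(-34) = -7650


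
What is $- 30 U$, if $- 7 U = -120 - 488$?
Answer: $- \frac{18240}{7} \approx -2605.7$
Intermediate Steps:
$U = \frac{608}{7}$ ($U = - \frac{-120 - 488}{7} = \left(- \frac{1}{7}\right) \left(-608\right) = \frac{608}{7} \approx 86.857$)
$- 30 U = \left(-30\right) \frac{608}{7} = - \frac{18240}{7}$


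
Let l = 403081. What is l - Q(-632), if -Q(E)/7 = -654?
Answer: 398503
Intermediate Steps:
Q(E) = 4578 (Q(E) = -7*(-654) = 4578)
l - Q(-632) = 403081 - 1*4578 = 403081 - 4578 = 398503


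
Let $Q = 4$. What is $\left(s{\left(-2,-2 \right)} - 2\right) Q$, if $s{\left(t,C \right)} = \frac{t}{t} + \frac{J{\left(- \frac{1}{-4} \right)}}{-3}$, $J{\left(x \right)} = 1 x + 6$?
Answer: $- \frac{37}{3} \approx -12.333$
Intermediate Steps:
$J{\left(x \right)} = 6 + x$ ($J{\left(x \right)} = x + 6 = 6 + x$)
$s{\left(t,C \right)} = - \frac{13}{12}$ ($s{\left(t,C \right)} = \frac{t}{t} + \frac{6 - \frac{1}{-4}}{-3} = 1 + \left(6 - - \frac{1}{4}\right) \left(- \frac{1}{3}\right) = 1 + \left(6 + \frac{1}{4}\right) \left(- \frac{1}{3}\right) = 1 + \frac{25}{4} \left(- \frac{1}{3}\right) = 1 - \frac{25}{12} = - \frac{13}{12}$)
$\left(s{\left(-2,-2 \right)} - 2\right) Q = \left(- \frac{13}{12} - 2\right) 4 = \left(- \frac{37}{12}\right) 4 = - \frac{37}{3}$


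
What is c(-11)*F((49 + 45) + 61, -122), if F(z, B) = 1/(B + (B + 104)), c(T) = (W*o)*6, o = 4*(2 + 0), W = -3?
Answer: 36/35 ≈ 1.0286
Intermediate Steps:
o = 8 (o = 4*2 = 8)
c(T) = -144 (c(T) = -3*8*6 = -24*6 = -144)
F(z, B) = 1/(104 + 2*B) (F(z, B) = 1/(B + (104 + B)) = 1/(104 + 2*B))
c(-11)*F((49 + 45) + 61, -122) = -72/(52 - 122) = -72/(-70) = -72*(-1)/70 = -144*(-1/140) = 36/35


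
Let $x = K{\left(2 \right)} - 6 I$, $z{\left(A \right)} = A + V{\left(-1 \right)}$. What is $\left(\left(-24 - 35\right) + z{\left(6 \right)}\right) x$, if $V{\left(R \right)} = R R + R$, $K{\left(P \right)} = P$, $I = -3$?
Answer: $-1060$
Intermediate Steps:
$V{\left(R \right)} = R + R^{2}$ ($V{\left(R \right)} = R^{2} + R = R + R^{2}$)
$z{\left(A \right)} = A$ ($z{\left(A \right)} = A - \left(1 - 1\right) = A - 0 = A + 0 = A$)
$x = 20$ ($x = 2 - -18 = 2 + 18 = 20$)
$\left(\left(-24 - 35\right) + z{\left(6 \right)}\right) x = \left(\left(-24 - 35\right) + 6\right) 20 = \left(-59 + 6\right) 20 = \left(-53\right) 20 = -1060$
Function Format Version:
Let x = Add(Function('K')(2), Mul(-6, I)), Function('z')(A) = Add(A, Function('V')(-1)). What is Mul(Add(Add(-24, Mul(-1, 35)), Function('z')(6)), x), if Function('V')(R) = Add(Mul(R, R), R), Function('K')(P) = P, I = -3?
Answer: -1060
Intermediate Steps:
Function('V')(R) = Add(R, Pow(R, 2)) (Function('V')(R) = Add(Pow(R, 2), R) = Add(R, Pow(R, 2)))
Function('z')(A) = A (Function('z')(A) = Add(A, Mul(-1, Add(1, -1))) = Add(A, Mul(-1, 0)) = Add(A, 0) = A)
x = 20 (x = Add(2, Mul(-6, -3)) = Add(2, 18) = 20)
Mul(Add(Add(-24, Mul(-1, 35)), Function('z')(6)), x) = Mul(Add(Add(-24, Mul(-1, 35)), 6), 20) = Mul(Add(Add(-24, -35), 6), 20) = Mul(Add(-59, 6), 20) = Mul(-53, 20) = -1060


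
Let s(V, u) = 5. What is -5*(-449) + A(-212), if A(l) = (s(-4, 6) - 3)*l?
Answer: 1821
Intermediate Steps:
A(l) = 2*l (A(l) = (5 - 3)*l = 2*l)
-5*(-449) + A(-212) = -5*(-449) + 2*(-212) = 2245 - 424 = 1821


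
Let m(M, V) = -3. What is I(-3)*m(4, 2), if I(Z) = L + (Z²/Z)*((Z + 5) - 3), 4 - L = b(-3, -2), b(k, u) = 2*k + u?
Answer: -45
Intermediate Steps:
b(k, u) = u + 2*k
L = 12 (L = 4 - (-2 + 2*(-3)) = 4 - (-2 - 6) = 4 - 1*(-8) = 4 + 8 = 12)
I(Z) = 12 + Z*(2 + Z) (I(Z) = 12 + (Z²/Z)*((Z + 5) - 3) = 12 + Z*((5 + Z) - 3) = 12 + Z*(2 + Z))
I(-3)*m(4, 2) = (12 + (-3)² + 2*(-3))*(-3) = (12 + 9 - 6)*(-3) = 15*(-3) = -45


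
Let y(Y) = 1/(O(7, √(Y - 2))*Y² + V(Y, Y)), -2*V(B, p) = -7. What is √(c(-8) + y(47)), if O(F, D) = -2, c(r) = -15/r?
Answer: √28867342/3924 ≈ 1.3692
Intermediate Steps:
V(B, p) = 7/2 (V(B, p) = -½*(-7) = 7/2)
y(Y) = 1/(7/2 - 2*Y²) (y(Y) = 1/(-2*Y² + 7/2) = 1/(7/2 - 2*Y²))
√(c(-8) + y(47)) = √(-15/(-8) + 2/(7 - 4*47²)) = √(-15*(-⅛) + 2/(7 - 4*2209)) = √(15/8 + 2/(7 - 8836)) = √(15/8 + 2/(-8829)) = √(15/8 + 2*(-1/8829)) = √(15/8 - 2/8829) = √(132419/70632) = √28867342/3924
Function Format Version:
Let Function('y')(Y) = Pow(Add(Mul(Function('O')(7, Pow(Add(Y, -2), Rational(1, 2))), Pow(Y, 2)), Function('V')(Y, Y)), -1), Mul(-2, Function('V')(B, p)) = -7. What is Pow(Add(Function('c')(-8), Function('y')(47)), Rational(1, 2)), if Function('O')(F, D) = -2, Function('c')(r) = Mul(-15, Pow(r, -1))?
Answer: Mul(Rational(1, 3924), Pow(28867342, Rational(1, 2))) ≈ 1.3692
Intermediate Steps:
Function('V')(B, p) = Rational(7, 2) (Function('V')(B, p) = Mul(Rational(-1, 2), -7) = Rational(7, 2))
Function('y')(Y) = Pow(Add(Rational(7, 2), Mul(-2, Pow(Y, 2))), -1) (Function('y')(Y) = Pow(Add(Mul(-2, Pow(Y, 2)), Rational(7, 2)), -1) = Pow(Add(Rational(7, 2), Mul(-2, Pow(Y, 2))), -1))
Pow(Add(Function('c')(-8), Function('y')(47)), Rational(1, 2)) = Pow(Add(Mul(-15, Pow(-8, -1)), Mul(2, Pow(Add(7, Mul(-4, Pow(47, 2))), -1))), Rational(1, 2)) = Pow(Add(Mul(-15, Rational(-1, 8)), Mul(2, Pow(Add(7, Mul(-4, 2209)), -1))), Rational(1, 2)) = Pow(Add(Rational(15, 8), Mul(2, Pow(Add(7, -8836), -1))), Rational(1, 2)) = Pow(Add(Rational(15, 8), Mul(2, Pow(-8829, -1))), Rational(1, 2)) = Pow(Add(Rational(15, 8), Mul(2, Rational(-1, 8829))), Rational(1, 2)) = Pow(Add(Rational(15, 8), Rational(-2, 8829)), Rational(1, 2)) = Pow(Rational(132419, 70632), Rational(1, 2)) = Mul(Rational(1, 3924), Pow(28867342, Rational(1, 2)))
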